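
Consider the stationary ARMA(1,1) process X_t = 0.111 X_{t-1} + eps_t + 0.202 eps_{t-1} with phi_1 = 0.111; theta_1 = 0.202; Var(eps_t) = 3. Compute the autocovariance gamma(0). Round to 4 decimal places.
\gamma(0) = 3.2976

Multiply the model equation by X_{t-k} and take expectations. With theta_0 = psi_0 = 1 and psi_j the MA(infinity) weights, this gives
  gamma(k) - sum_i phi_i gamma(k-i) = c_k,
  c_k = sigma^2 * sum_{j=k..q} theta_j psi_{j-k}   (c_k = 0 for k > q),
using gamma(-m) = gamma(m).
psi-weights needed (psi_j = theta_j + sum_i phi_i psi_{j-i}):
  psi_1 = theta_1 + phi_1 = 0.202 + (0.111) = 0.313
Right-hand sides:
  c_0 = sigma^2 (1 + theta_1 psi_1) = 3 * (1 + (0.202)(0.313)) = 3 * 1.063226 = 3.189678
  c_1 = sigma^2 theta_1 = 3 * (0.202) = 0.606
  c_2 = 0
Equations for k = 0 and k = 1 (AR order 1):
  gamma(0) = phi_1 gamma(1) + c_0
  gamma(1) = phi_1 gamma(0) + c_1
Substituting the second into the first: gamma(0) (1 - phi_1^2) = c_0 + phi_1 c_1, so
  gamma(0) = (c_0 + phi_1 c_1) / (1 - phi_1^2) = (3.189678 + (0.111)(0.606)) / (1 - (0.111)^2) = 3.256944 / 0.987679 = 3.297573.
Therefore gamma(0) = 3.2976 (to 4 decimal places).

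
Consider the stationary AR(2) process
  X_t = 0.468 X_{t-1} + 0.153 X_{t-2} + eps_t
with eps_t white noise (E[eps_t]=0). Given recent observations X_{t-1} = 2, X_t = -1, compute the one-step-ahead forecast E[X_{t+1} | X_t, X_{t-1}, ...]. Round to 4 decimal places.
E[X_{t+1} \mid \mathcal F_t] = -0.1620

For an AR(p) model X_t = c + sum_i phi_i X_{t-i} + eps_t, the
one-step-ahead conditional mean is
  E[X_{t+1} | X_t, ...] = c + sum_i phi_i X_{t+1-i}.
Substitute known values:
  E[X_{t+1} | ...] = (0.468) * (-1) + (0.153) * (2)
                   = -0.1620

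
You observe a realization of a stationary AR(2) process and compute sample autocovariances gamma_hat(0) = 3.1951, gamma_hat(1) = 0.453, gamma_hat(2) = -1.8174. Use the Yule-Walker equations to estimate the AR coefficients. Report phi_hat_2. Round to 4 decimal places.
\hat\phi_{2} = -0.6010

The Yule-Walker equations for an AR(p) process read, in matrix form,
  Gamma_p phi = r_p,   with   (Gamma_p)_{ij} = gamma(|i - j|),
                       (r_p)_i = gamma(i),   i,j = 1..p.
Substitute the sample gammas (Toeplitz matrix and right-hand side of size 2):
  Gamma_p = [[3.1951, 0.453], [0.453, 3.1951]]
  r_p     = [0.453, -1.8174]
Written out:
  3.1951 phi_1 + 0.453 phi_2 = 0.453
  0.453 phi_1 + 3.1951 phi_2 = -1.8174
Solve by Cramer's rule:
  det = gamma(0)^2 - gamma(1)^2 = (3.1951)^2 - (0.453)^2 = 10.20866401 - 0.205209 = 10.00345501
  phi_hat_1 = [gamma(1) gamma(0) - gamma(1) gamma(2)] / det = [(0.453)(3.1951) - (0.453)(-1.8174)] / 10.00345501 = 2.2706625 / 10.00345501 = 0.227
  phi_hat_2 = [gamma(0) gamma(2) - gamma(1)^2] / det = [(3.1951)(-1.8174) - (0.453)^2] / 10.00345501 = -6.01198374 / 10.00345501 = -0.601
So phi_hat = [0.2270, -0.6010].
Therefore phi_hat_2 = -0.6010.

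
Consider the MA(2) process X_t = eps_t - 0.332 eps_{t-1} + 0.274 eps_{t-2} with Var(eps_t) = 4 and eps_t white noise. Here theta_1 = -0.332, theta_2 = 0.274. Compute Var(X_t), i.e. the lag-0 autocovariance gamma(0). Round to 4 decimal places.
\gamma(0) = 4.7412

For an MA(q) process X_t = eps_t + sum_i theta_i eps_{t-i} with
Var(eps_t) = sigma^2, the variance is
  gamma(0) = sigma^2 * (1 + sum_i theta_i^2).
  sum_i theta_i^2 = (-0.332)^2 + (0.274)^2 = 0.110224 + 0.075076 = 0.1853.
  gamma(0) = 4 * (1 + 0.1853) = 4 * 1.1853 = 4.7412.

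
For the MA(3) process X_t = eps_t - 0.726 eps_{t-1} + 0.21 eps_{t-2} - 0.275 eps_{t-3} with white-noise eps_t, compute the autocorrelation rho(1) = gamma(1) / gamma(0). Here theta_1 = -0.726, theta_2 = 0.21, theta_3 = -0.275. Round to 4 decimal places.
\rho(1) = -0.5685

For an MA(q) process with theta_0 = 1, the autocovariance is
  gamma(k) = sigma^2 * sum_{i=0..q-k} theta_i * theta_{i+k},
and rho(k) = gamma(k) / gamma(0). Sigma^2 cancels.
  numerator   = (1)*(-0.726) + (-0.726)*(0.21) + (0.21)*(-0.275) = -0.93621.
  denominator = (1)^2 + (-0.726)^2 + (0.21)^2 + (-0.275)^2 = 1.646801.
  rho(1) = -0.93621 / 1.646801 = -0.5685.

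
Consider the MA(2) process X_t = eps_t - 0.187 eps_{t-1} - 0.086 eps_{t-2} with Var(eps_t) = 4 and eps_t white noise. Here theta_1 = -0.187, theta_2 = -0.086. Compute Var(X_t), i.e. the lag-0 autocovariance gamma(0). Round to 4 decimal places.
\gamma(0) = 4.1695

For an MA(q) process X_t = eps_t + sum_i theta_i eps_{t-i} with
Var(eps_t) = sigma^2, the variance is
  gamma(0) = sigma^2 * (1 + sum_i theta_i^2).
  sum_i theta_i^2 = (-0.187)^2 + (-0.086)^2 = 0.034969 + 0.007396 = 0.042365.
  gamma(0) = 4 * (1 + 0.042365) = 4 * 1.042365 = 4.16946, which rounds to 4.1695.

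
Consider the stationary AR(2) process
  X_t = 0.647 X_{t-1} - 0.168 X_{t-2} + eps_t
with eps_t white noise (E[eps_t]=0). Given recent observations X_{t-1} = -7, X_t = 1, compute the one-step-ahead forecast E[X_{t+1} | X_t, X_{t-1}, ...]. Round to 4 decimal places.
E[X_{t+1} \mid \mathcal F_t] = 1.8230

For an AR(p) model X_t = c + sum_i phi_i X_{t-i} + eps_t, the
one-step-ahead conditional mean is
  E[X_{t+1} | X_t, ...] = c + sum_i phi_i X_{t+1-i}.
Substitute known values:
  E[X_{t+1} | ...] = (0.647) * (1) + (-0.168) * (-7)
                   = 1.8230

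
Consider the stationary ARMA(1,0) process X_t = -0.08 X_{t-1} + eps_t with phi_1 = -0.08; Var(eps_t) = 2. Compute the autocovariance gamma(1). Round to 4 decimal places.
\gamma(1) = -0.1610

Multiply the model equation by X_{t-k} and take expectations. With theta_0 = psi_0 = 1 and psi_j the MA(infinity) weights, this gives
  gamma(k) - sum_i phi_i gamma(k-i) = c_k,
  c_k = sigma^2 * sum_{j=k..q} theta_j psi_{j-k}   (c_k = 0 for k > q),
using gamma(-m) = gamma(m).
Pure AR (q = 0): c_0 = sigma^2 = 2, c_k = 0 for k >= 1.
Equations for k = 0 and k = 1 (AR order 1):
  gamma(0) = phi_1 gamma(1) + c_0
  gamma(1) = phi_1 gamma(0) + c_1
Substituting the second into the first: gamma(0) (1 - phi_1^2) = c_0 + phi_1 c_1, so
  gamma(0) = c_0 / (1 - phi_1^2) = 2 / (1 - (-0.08)^2) = 2 / 0.9936 = 2.012882.
  gamma(1) = phi_1 gamma(0) = (-0.08)(2.012882) = -0.161031.
Therefore gamma(1) = -0.1610 (to 4 decimal places).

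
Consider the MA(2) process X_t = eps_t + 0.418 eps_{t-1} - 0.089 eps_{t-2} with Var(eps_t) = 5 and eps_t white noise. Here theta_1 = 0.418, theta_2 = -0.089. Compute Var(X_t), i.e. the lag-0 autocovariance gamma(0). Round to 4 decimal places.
\gamma(0) = 5.9132

For an MA(q) process X_t = eps_t + sum_i theta_i eps_{t-i} with
Var(eps_t) = sigma^2, the variance is
  gamma(0) = sigma^2 * (1 + sum_i theta_i^2).
  sum_i theta_i^2 = (0.418)^2 + (-0.089)^2 = 0.174724 + 0.007921 = 0.182645.
  gamma(0) = 5 * (1 + 0.182645) = 5 * 1.182645 = 5.913225, which rounds to 5.9132.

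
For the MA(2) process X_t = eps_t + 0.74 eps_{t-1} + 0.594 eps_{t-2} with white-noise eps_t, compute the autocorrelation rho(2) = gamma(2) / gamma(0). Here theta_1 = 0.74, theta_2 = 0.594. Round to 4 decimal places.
\rho(2) = 0.3126

For an MA(q) process with theta_0 = 1, the autocovariance is
  gamma(k) = sigma^2 * sum_{i=0..q-k} theta_i * theta_{i+k},
and rho(k) = gamma(k) / gamma(0). Sigma^2 cancels.
  numerator   = (1)*(0.594) = 0.594.
  denominator = (1)^2 + (0.74)^2 + (0.594)^2 = 1.900436.
  rho(2) = 0.594 / 1.900436 = 0.3126.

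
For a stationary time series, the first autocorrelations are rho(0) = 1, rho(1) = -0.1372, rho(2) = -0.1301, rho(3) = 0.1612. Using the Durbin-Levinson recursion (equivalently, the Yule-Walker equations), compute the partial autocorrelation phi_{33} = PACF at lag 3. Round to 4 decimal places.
\phi_{33} = 0.1250

The PACF at lag k is phi_{kk}, the last component of the solution
to the Yule-Walker system G_k phi = r_k where
  (G_k)_{ij} = rho(|i - j|), (r_k)_i = rho(i), i,j = 1..k.
Equivalently, Durbin-Levinson gives phi_{kk} iteratively:
  phi_{11} = rho(1)
  phi_{kk} = [rho(k) - sum_{j=1..k-1} phi_{k-1,j} rho(k-j)]
            / [1 - sum_{j=1..k-1} phi_{k-1,j} rho(j)],
  phi_{k,j} = phi_{k-1,j} - phi_{kk} phi_{k-1,k-j},  j = 1..k-1.
Step k = 1:
  phi_11 = rho(1) = -0.1372.
Step k = 2:
  phi_22 = [rho(2) - phi_11 rho(1)] / [1 - phi_11 rho(1)] = [-0.1301 - (-0.1372)(-0.1372)] / [1 - (-0.1372)(-0.1372)]
         = -0.14892384 / 0.98117616 = -0.151781.
  Update: phi_21 = phi_11 - phi_22 phi_11 = -0.1372 - (-0.151781)(-0.1372) = -0.158024.
Step k = 3:
  phi_33 = [rho(3) - phi_21 rho(2) - phi_22 rho(1)] / [1 - phi_21 rho(1) - phi_22 rho(2)]
    numerator   = 0.1612 - (-0.158024)(-0.1301) - (-0.151781)(-0.1372) = 0.11981669
    denominator = 1 - (-0.158024)(-0.1372) - (-0.151781)(-0.1301) = 0.95857236
  phi_33 = 0.11981669 / 0.95857236 = 0.125.
Therefore phi_{33} = 0.1250.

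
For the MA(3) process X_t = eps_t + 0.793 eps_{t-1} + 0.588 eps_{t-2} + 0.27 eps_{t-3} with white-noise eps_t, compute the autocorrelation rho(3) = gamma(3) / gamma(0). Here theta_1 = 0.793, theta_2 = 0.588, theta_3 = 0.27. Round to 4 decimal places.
\rho(3) = 0.1319

For an MA(q) process with theta_0 = 1, the autocovariance is
  gamma(k) = sigma^2 * sum_{i=0..q-k} theta_i * theta_{i+k},
and rho(k) = gamma(k) / gamma(0). Sigma^2 cancels.
  numerator   = (1)*(0.27) = 0.27.
  denominator = (1)^2 + (0.793)^2 + (0.588)^2 + (0.27)^2 = 2.047493.
  rho(3) = 0.27 / 2.047493 = 0.1319.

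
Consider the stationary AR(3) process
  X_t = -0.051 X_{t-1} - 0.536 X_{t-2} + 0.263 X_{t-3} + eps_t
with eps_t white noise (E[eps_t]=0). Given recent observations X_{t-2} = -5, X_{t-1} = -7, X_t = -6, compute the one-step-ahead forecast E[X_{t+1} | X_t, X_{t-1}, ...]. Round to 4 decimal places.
E[X_{t+1} \mid \mathcal F_t] = 2.7430

For an AR(p) model X_t = c + sum_i phi_i X_{t-i} + eps_t, the
one-step-ahead conditional mean is
  E[X_{t+1} | X_t, ...] = c + sum_i phi_i X_{t+1-i}.
Substitute known values:
  E[X_{t+1} | ...] = (-0.051) * (-6) + (-0.536) * (-7) + (0.263) * (-5)
                   = 2.7430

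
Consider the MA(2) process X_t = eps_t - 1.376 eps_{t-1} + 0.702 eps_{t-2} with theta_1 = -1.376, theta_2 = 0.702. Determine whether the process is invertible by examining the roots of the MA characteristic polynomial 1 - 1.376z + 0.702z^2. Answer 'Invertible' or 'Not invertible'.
\text{Invertible}

The MA(q) characteristic polynomial is P(z) = 1 - 1.376z + 0.702z^2.
Invertibility requires all roots to lie outside the unit circle, i.e. |z| > 1 for every root.
Set 1 + (-1.376) z + (0.702) z^2 = 0, i.e. a z^2 + b z + c = 0 with a = 0.702, b = -1.376, c = 1.
Discriminant D = b^2 - 4ac = (-1.376)^2 - 4*(0.702)*1 = 1.893376 - (2.808) = -0.914624.
D < 0, so the roots are the complex-conjugate pair z = (-b +/- i sqrt(-D)) / (2a) = 0.9801 +/- 0.6812i.
For a conjugate pair |z|^2 = z * conj(z) = (product of roots) = c/a = 1/(0.702) = 1.424501, so |z| = sqrt(1.424501) = 1.1935 for both roots.
Moduli of all roots: 1.1935, 1.1935.
All moduli strictly greater than 1? Yes.
Verdict: Invertible.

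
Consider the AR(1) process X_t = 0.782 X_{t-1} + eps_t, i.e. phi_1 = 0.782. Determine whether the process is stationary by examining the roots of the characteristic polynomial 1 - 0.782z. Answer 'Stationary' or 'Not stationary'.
\text{Stationary}

The AR(p) characteristic polynomial is P(z) = 1 - 0.782z.
Stationarity requires all roots to lie outside the unit circle, i.e. |z| > 1 for every root.
This is linear in z: 1 + (-0.782) z = 0  =>  z = -1/(-0.782) = 1.278772,  |z| = 1.278772.
Moduli of all roots: 1.2788.
All moduli strictly greater than 1? Yes.
Verdict: Stationary.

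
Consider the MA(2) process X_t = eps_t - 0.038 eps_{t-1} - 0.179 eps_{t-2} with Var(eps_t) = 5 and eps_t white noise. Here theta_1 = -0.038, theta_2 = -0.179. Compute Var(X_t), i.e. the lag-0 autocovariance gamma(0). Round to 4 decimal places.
\gamma(0) = 5.1674

For an MA(q) process X_t = eps_t + sum_i theta_i eps_{t-i} with
Var(eps_t) = sigma^2, the variance is
  gamma(0) = sigma^2 * (1 + sum_i theta_i^2).
  sum_i theta_i^2 = (-0.038)^2 + (-0.179)^2 = 0.001444 + 0.032041 = 0.033485.
  gamma(0) = 5 * (1 + 0.033485) = 5 * 1.033485 = 5.167425, which rounds to 5.1674.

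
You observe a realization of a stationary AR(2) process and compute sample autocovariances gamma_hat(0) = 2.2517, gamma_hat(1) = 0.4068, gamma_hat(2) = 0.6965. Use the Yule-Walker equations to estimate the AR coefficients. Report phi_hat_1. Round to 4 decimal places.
\hat\phi_{1} = 0.1290

The Yule-Walker equations for an AR(p) process read, in matrix form,
  Gamma_p phi = r_p,   with   (Gamma_p)_{ij} = gamma(|i - j|),
                       (r_p)_i = gamma(i),   i,j = 1..p.
Substitute the sample gammas (Toeplitz matrix and right-hand side of size 2):
  Gamma_p = [[2.2517, 0.4068], [0.4068, 2.2517]]
  r_p     = [0.4068, 0.6965]
Written out:
  2.2517 phi_1 + 0.4068 phi_2 = 0.4068
  0.4068 phi_1 + 2.2517 phi_2 = 0.6965
Solve by Cramer's rule:
  det = gamma(0)^2 - gamma(1)^2 = (2.2517)^2 - (0.4068)^2 = 5.07015289 - 0.16548624 = 4.90466665
  phi_hat_1 = [gamma(1) gamma(0) - gamma(1) gamma(2)] / det = [(0.4068)(2.2517) - (0.4068)(0.6965)] / 4.90466665 = 0.63265536 / 4.90466665 = 0.129
  phi_hat_2 = [gamma(0) gamma(2) - gamma(1)^2] / det = [(2.2517)(0.6965) - (0.4068)^2] / 4.90466665 = 1.40282281 / 4.90466665 = 0.286
So phi_hat = [0.1290, 0.2860].
Therefore phi_hat_1 = 0.1290.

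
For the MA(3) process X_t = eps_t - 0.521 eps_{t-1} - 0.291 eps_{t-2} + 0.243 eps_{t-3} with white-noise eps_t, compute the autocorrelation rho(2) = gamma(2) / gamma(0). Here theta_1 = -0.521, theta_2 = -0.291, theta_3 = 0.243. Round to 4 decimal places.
\rho(2) = -0.2951

For an MA(q) process with theta_0 = 1, the autocovariance is
  gamma(k) = sigma^2 * sum_{i=0..q-k} theta_i * theta_{i+k},
and rho(k) = gamma(k) / gamma(0). Sigma^2 cancels.
  numerator   = (1)*(-0.291) + (-0.521)*(0.243) = -0.417603.
  denominator = (1)^2 + (-0.521)^2 + (-0.291)^2 + (0.243)^2 = 1.415171.
  rho(2) = -0.417603 / 1.415171 = -0.2951.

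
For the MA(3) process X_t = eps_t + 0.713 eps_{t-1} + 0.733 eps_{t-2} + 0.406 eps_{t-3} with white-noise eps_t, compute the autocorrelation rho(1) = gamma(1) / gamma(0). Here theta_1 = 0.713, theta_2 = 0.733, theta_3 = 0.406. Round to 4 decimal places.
\rho(1) = 0.6936

For an MA(q) process with theta_0 = 1, the autocovariance is
  gamma(k) = sigma^2 * sum_{i=0..q-k} theta_i * theta_{i+k},
and rho(k) = gamma(k) / gamma(0). Sigma^2 cancels.
  numerator   = (1)*(0.713) + (0.713)*(0.733) + (0.733)*(0.406) = 1.533227.
  denominator = (1)^2 + (0.713)^2 + (0.733)^2 + (0.406)^2 = 2.210494.
  rho(1) = 1.533227 / 2.210494 = 0.6936.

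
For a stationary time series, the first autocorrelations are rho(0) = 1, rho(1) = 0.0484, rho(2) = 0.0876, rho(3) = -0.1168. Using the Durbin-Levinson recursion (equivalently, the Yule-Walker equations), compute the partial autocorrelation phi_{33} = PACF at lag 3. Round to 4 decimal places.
\phi_{33} = -0.1260

The PACF at lag k is phi_{kk}, the last component of the solution
to the Yule-Walker system G_k phi = r_k where
  (G_k)_{ij} = rho(|i - j|), (r_k)_i = rho(i), i,j = 1..k.
Equivalently, Durbin-Levinson gives phi_{kk} iteratively:
  phi_{11} = rho(1)
  phi_{kk} = [rho(k) - sum_{j=1..k-1} phi_{k-1,j} rho(k-j)]
            / [1 - sum_{j=1..k-1} phi_{k-1,j} rho(j)],
  phi_{k,j} = phi_{k-1,j} - phi_{kk} phi_{k-1,k-j},  j = 1..k-1.
Step k = 1:
  phi_11 = rho(1) = 0.0484.
Step k = 2:
  phi_22 = [rho(2) - phi_11 rho(1)] / [1 - phi_11 rho(1)] = [0.0876 - (0.0484)(0.0484)] / [1 - (0.0484)(0.0484)]
         = 0.08525744 / 0.99765744 = 0.085458.
  Update: phi_21 = phi_11 - phi_22 phi_11 = 0.0484 - (0.085458)(0.0484) = 0.044264.
Step k = 3:
  phi_33 = [rho(3) - phi_21 rho(2) - phi_22 rho(1)] / [1 - phi_21 rho(1) - phi_22 rho(2)]
    numerator   = -0.1168 - (0.044264)(0.0876) - (0.085458)(0.0484) = -0.12481366
    denominator = 1 - (0.044264)(0.0484) - (0.085458)(0.0876) = 0.99037154
  phi_33 = -0.12481366 / 0.99037154 = -0.126.
Therefore phi_{33} = -0.1260.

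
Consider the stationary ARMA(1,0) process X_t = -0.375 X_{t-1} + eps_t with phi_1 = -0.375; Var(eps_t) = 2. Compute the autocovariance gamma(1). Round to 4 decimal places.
\gamma(1) = -0.8727

Multiply the model equation by X_{t-k} and take expectations. With theta_0 = psi_0 = 1 and psi_j the MA(infinity) weights, this gives
  gamma(k) - sum_i phi_i gamma(k-i) = c_k,
  c_k = sigma^2 * sum_{j=k..q} theta_j psi_{j-k}   (c_k = 0 for k > q),
using gamma(-m) = gamma(m).
Pure AR (q = 0): c_0 = sigma^2 = 2, c_k = 0 for k >= 1.
Equations for k = 0 and k = 1 (AR order 1):
  gamma(0) = phi_1 gamma(1) + c_0
  gamma(1) = phi_1 gamma(0) + c_1
Substituting the second into the first: gamma(0) (1 - phi_1^2) = c_0 + phi_1 c_1, so
  gamma(0) = c_0 / (1 - phi_1^2) = 2 / (1 - (-0.375)^2) = 2 / 0.859375 = 2.327273.
  gamma(1) = phi_1 gamma(0) = (-0.375)(2.327273) = -0.872727.
Therefore gamma(1) = -0.8727 (to 4 decimal places).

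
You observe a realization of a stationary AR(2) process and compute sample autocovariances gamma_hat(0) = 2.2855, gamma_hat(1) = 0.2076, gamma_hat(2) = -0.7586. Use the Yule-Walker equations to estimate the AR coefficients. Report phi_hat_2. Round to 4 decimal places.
\hat\phi_{2} = -0.3430

The Yule-Walker equations for an AR(p) process read, in matrix form,
  Gamma_p phi = r_p,   with   (Gamma_p)_{ij} = gamma(|i - j|),
                       (r_p)_i = gamma(i),   i,j = 1..p.
Substitute the sample gammas (Toeplitz matrix and right-hand side of size 2):
  Gamma_p = [[2.2855, 0.2076], [0.2076, 2.2855]]
  r_p     = [0.2076, -0.7586]
Written out:
  2.2855 phi_1 + 0.2076 phi_2 = 0.2076
  0.2076 phi_1 + 2.2855 phi_2 = -0.7586
Solve by Cramer's rule:
  det = gamma(0)^2 - gamma(1)^2 = (2.2855)^2 - (0.2076)^2 = 5.22351025 - 0.04309776 = 5.18041249
  phi_hat_1 = [gamma(1) gamma(0) - gamma(1) gamma(2)] / det = [(0.2076)(2.2855) - (0.2076)(-0.7586)] / 5.18041249 = 0.63195516 / 5.18041249 = 0.122
  phi_hat_2 = [gamma(0) gamma(2) - gamma(1)^2] / det = [(2.2855)(-0.7586) - (0.2076)^2] / 5.18041249 = -1.77687806 / 5.18041249 = -0.343
So phi_hat = [0.1220, -0.3430].
Therefore phi_hat_2 = -0.3430.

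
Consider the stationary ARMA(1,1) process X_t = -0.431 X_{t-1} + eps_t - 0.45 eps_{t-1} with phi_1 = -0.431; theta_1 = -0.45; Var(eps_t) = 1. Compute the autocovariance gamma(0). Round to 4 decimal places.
\gamma(0) = 1.9532

Multiply the model equation by X_{t-k} and take expectations. With theta_0 = psi_0 = 1 and psi_j the MA(infinity) weights, this gives
  gamma(k) - sum_i phi_i gamma(k-i) = c_k,
  c_k = sigma^2 * sum_{j=k..q} theta_j psi_{j-k}   (c_k = 0 for k > q),
using gamma(-m) = gamma(m).
psi-weights needed (psi_j = theta_j + sum_i phi_i psi_{j-i}):
  psi_1 = theta_1 + phi_1 = -0.45 + (-0.431) = -0.881
Right-hand sides:
  c_0 = sigma^2 (1 + theta_1 psi_1) = 1 * (1 + (-0.45)(-0.881)) = 1 * 1.39645 = 1.39645
  c_1 = sigma^2 theta_1 = 1 * (-0.45) = -0.45
  c_2 = 0
Equations for k = 0 and k = 1 (AR order 1):
  gamma(0) = phi_1 gamma(1) + c_0
  gamma(1) = phi_1 gamma(0) + c_1
Substituting the second into the first: gamma(0) (1 - phi_1^2) = c_0 + phi_1 c_1, so
  gamma(0) = (c_0 + phi_1 c_1) / (1 - phi_1^2) = (1.39645 + (-0.431)(-0.45)) / (1 - (-0.431)^2) = 1.5904 / 0.814239 = 1.953235.
Therefore gamma(0) = 1.9532 (to 4 decimal places).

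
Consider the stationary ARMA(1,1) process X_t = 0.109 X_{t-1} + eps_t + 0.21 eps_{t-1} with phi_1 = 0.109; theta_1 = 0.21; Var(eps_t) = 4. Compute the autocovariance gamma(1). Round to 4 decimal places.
\gamma(1) = 1.3209

Multiply the model equation by X_{t-k} and take expectations. With theta_0 = psi_0 = 1 and psi_j the MA(infinity) weights, this gives
  gamma(k) - sum_i phi_i gamma(k-i) = c_k,
  c_k = sigma^2 * sum_{j=k..q} theta_j psi_{j-k}   (c_k = 0 for k > q),
using gamma(-m) = gamma(m).
psi-weights needed (psi_j = theta_j + sum_i phi_i psi_{j-i}):
  psi_1 = theta_1 + phi_1 = 0.21 + (0.109) = 0.319
Right-hand sides:
  c_0 = sigma^2 (1 + theta_1 psi_1) = 4 * (1 + (0.21)(0.319)) = 4 * 1.06699 = 4.26796
  c_1 = sigma^2 theta_1 = 4 * (0.21) = 0.84
  c_2 = 0
Equations for k = 0 and k = 1 (AR order 1):
  gamma(0) = phi_1 gamma(1) + c_0
  gamma(1) = phi_1 gamma(0) + c_1
Substituting the second into the first: gamma(0) (1 - phi_1^2) = c_0 + phi_1 c_1, so
  gamma(0) = (c_0 + phi_1 c_1) / (1 - phi_1^2) = (4.26796 + (0.109)(0.84)) / (1 - (0.109)^2) = 4.35952 / 0.988119 = 4.411938.
  gamma(1) = phi_1 gamma(0) + c_1 = (0.109)(4.411938) + (0.84) = 1.320901.
Therefore gamma(1) = 1.3209 (to 4 decimal places).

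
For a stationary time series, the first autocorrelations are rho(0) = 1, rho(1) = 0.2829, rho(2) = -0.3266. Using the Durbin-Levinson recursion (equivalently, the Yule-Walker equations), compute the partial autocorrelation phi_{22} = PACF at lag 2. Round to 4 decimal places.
\phi_{22} = -0.4420

The PACF at lag k is phi_{kk}, the last component of the solution
to the Yule-Walker system G_k phi = r_k where
  (G_k)_{ij} = rho(|i - j|), (r_k)_i = rho(i), i,j = 1..k.
Equivalently, Durbin-Levinson gives phi_{kk} iteratively:
  phi_{11} = rho(1)
  phi_{kk} = [rho(k) - sum_{j=1..k-1} phi_{k-1,j} rho(k-j)]
            / [1 - sum_{j=1..k-1} phi_{k-1,j} rho(j)],
  phi_{k,j} = phi_{k-1,j} - phi_{kk} phi_{k-1,k-j},  j = 1..k-1.
Step k = 1:
  phi_11 = rho(1) = 0.2829.
Step k = 2:
  phi_22 = [rho(2) - phi_11 rho(1)] / [1 - phi_11 rho(1)] = [-0.3266 - (0.2829)(0.2829)] / [1 - (0.2829)(0.2829)]
         = -0.40663241 / 0.91996759 = -0.442.
Therefore phi_{22} = -0.4420.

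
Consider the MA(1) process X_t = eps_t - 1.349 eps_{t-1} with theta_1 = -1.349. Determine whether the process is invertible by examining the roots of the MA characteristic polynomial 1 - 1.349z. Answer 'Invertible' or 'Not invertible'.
\text{Not invertible}

The MA(q) characteristic polynomial is P(z) = 1 - 1.349z.
Invertibility requires all roots to lie outside the unit circle, i.e. |z| > 1 for every root.
This is linear in z: 1 + (-1.349) z = 0  =>  z = -1/(-1.349) = 0.74129,  |z| = 0.74129.
Moduli of all roots: 0.7413.
All moduli strictly greater than 1? No.
Verdict: Not invertible.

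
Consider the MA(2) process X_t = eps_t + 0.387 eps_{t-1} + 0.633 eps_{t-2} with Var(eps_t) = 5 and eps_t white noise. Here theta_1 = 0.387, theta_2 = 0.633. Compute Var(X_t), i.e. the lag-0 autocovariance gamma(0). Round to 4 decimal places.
\gamma(0) = 7.7523

For an MA(q) process X_t = eps_t + sum_i theta_i eps_{t-i} with
Var(eps_t) = sigma^2, the variance is
  gamma(0) = sigma^2 * (1 + sum_i theta_i^2).
  sum_i theta_i^2 = (0.387)^2 + (0.633)^2 = 0.149769 + 0.400689 = 0.550458.
  gamma(0) = 5 * (1 + 0.550458) = 5 * 1.550458 = 7.75229, which rounds to 7.7523.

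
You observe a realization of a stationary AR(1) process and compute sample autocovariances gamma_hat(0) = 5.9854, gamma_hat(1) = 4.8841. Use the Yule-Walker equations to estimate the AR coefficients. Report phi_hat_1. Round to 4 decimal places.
\hat\phi_{1} = 0.8160

The Yule-Walker equations for an AR(p) process read, in matrix form,
  Gamma_p phi = r_p,   with   (Gamma_p)_{ij} = gamma(|i - j|),
                       (r_p)_i = gamma(i),   i,j = 1..p.
Substitute the sample gammas (Toeplitz matrix and right-hand side of size 1):
  Gamma_p = [[5.9854]]
  r_p     = [4.8841]
With p = 1 this is the single equation gamma(0) phi_1 = gamma(1):
  phi_hat_1 = gamma(1) / gamma(0) = 4.8841 / 5.9854 = 0.8160.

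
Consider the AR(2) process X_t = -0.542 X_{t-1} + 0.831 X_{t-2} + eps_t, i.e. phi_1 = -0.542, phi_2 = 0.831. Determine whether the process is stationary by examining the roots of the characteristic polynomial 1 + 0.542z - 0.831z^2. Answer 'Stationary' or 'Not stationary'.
\text{Not stationary}

The AR(p) characteristic polynomial is P(z) = 1 + 0.542z - 0.831z^2.
Stationarity requires all roots to lie outside the unit circle, i.e. |z| > 1 for every root.
Set 1 + (0.542) z + (-0.831) z^2 = 0, i.e. a z^2 + b z + c = 0 with a = -0.831, b = 0.542, c = 1.
Discriminant D = b^2 - 4ac = (0.542)^2 - 4*(-0.831)*1 = 0.293764 - (-3.324) = 3.617764.
D >= 0, so the roots are real: z = (-b +/- sqrt(D)) / (2a) = (-0.542 +/- 1.902042) / (-1.662).
  z_1 = (-0.542 + 1.902042) / (-1.662) = -0.8183,   |z_1| = 0.8183.
  z_2 = (-0.542 - 1.902042) / (-1.662) = 1.4705,   |z_2| = 1.4705.
Moduli of all roots: 0.8183, 1.4705.
All moduli strictly greater than 1? No.
Verdict: Not stationary.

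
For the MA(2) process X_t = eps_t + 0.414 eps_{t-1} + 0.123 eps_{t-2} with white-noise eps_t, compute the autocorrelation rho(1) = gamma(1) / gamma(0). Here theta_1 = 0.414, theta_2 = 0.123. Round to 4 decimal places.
\rho(1) = 0.3918

For an MA(q) process with theta_0 = 1, the autocovariance is
  gamma(k) = sigma^2 * sum_{i=0..q-k} theta_i * theta_{i+k},
and rho(k) = gamma(k) / gamma(0). Sigma^2 cancels.
  numerator   = (1)*(0.414) + (0.414)*(0.123) = 0.464922.
  denominator = (1)^2 + (0.414)^2 + (0.123)^2 = 1.186525.
  rho(1) = 0.464922 / 1.186525 = 0.3918.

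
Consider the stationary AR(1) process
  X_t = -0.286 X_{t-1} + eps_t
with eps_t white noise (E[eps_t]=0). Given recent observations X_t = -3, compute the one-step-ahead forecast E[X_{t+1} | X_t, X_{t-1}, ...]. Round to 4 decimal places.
E[X_{t+1} \mid \mathcal F_t] = 0.8580

For an AR(p) model X_t = c + sum_i phi_i X_{t-i} + eps_t, the
one-step-ahead conditional mean is
  E[X_{t+1} | X_t, ...] = c + sum_i phi_i X_{t+1-i}.
Substitute known values:
  E[X_{t+1} | ...] = (-0.286) * (-3)
                   = 0.8580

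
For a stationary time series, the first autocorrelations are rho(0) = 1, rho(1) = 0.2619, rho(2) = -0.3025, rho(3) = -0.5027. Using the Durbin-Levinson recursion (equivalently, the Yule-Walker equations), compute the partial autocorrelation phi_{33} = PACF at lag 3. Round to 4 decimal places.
\phi_{33} = -0.3670

The PACF at lag k is phi_{kk}, the last component of the solution
to the Yule-Walker system G_k phi = r_k where
  (G_k)_{ij} = rho(|i - j|), (r_k)_i = rho(i), i,j = 1..k.
Equivalently, Durbin-Levinson gives phi_{kk} iteratively:
  phi_{11} = rho(1)
  phi_{kk} = [rho(k) - sum_{j=1..k-1} phi_{k-1,j} rho(k-j)]
            / [1 - sum_{j=1..k-1} phi_{k-1,j} rho(j)],
  phi_{k,j} = phi_{k-1,j} - phi_{kk} phi_{k-1,k-j},  j = 1..k-1.
Step k = 1:
  phi_11 = rho(1) = 0.2619.
Step k = 2:
  phi_22 = [rho(2) - phi_11 rho(1)] / [1 - phi_11 rho(1)] = [-0.3025 - (0.2619)(0.2619)] / [1 - (0.2619)(0.2619)]
         = -0.37109161 / 0.93140839 = -0.39842.
  Update: phi_21 = phi_11 - phi_22 phi_11 = 0.2619 - (-0.39842)(0.2619) = 0.366246.
Step k = 3:
  phi_33 = [rho(3) - phi_21 rho(2) - phi_22 rho(1)] / [1 - phi_21 rho(1) - phi_22 rho(2)]
    numerator   = -0.5027 - (0.366246)(-0.3025) - (-0.39842)(0.2619) = -0.28756437
    denominator = 1 - (0.366246)(0.2619) - (-0.39842)(-0.3025) = 0.78355812
  phi_33 = -0.28756437 / 0.78355812 = -0.367.
Therefore phi_{33} = -0.3670.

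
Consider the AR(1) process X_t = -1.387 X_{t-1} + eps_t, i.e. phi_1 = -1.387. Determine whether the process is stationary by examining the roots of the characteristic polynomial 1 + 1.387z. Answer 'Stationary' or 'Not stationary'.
\text{Not stationary}

The AR(p) characteristic polynomial is P(z) = 1 + 1.387z.
Stationarity requires all roots to lie outside the unit circle, i.e. |z| > 1 for every root.
This is linear in z: 1 + (1.387) z = 0  =>  z = -1/(1.387) = -0.720981,  |z| = 0.720981.
Moduli of all roots: 0.7210.
All moduli strictly greater than 1? No.
Verdict: Not stationary.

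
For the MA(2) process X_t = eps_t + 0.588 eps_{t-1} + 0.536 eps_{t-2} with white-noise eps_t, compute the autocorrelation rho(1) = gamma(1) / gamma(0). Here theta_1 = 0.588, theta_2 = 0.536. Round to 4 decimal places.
\rho(1) = 0.5531

For an MA(q) process with theta_0 = 1, the autocovariance is
  gamma(k) = sigma^2 * sum_{i=0..q-k} theta_i * theta_{i+k},
and rho(k) = gamma(k) / gamma(0). Sigma^2 cancels.
  numerator   = (1)*(0.588) + (0.588)*(0.536) = 0.903168.
  denominator = (1)^2 + (0.588)^2 + (0.536)^2 = 1.63304.
  rho(1) = 0.903168 / 1.63304 = 0.5531.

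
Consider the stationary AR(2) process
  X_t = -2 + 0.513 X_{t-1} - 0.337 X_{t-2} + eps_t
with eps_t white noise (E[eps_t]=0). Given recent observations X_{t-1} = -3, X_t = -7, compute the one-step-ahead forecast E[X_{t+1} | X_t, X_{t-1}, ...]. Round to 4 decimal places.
E[X_{t+1} \mid \mathcal F_t] = -4.5800

For an AR(p) model X_t = c + sum_i phi_i X_{t-i} + eps_t, the
one-step-ahead conditional mean is
  E[X_{t+1} | X_t, ...] = c + sum_i phi_i X_{t+1-i}.
Substitute known values:
  E[X_{t+1} | ...] = -2 + (0.513) * (-7) + (-0.337) * (-3)
                   = -4.5800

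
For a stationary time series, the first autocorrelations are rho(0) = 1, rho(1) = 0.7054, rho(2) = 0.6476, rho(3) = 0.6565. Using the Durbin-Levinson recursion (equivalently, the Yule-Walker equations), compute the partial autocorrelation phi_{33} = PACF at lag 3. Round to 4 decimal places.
\phi_{33} = 0.2742

The PACF at lag k is phi_{kk}, the last component of the solution
to the Yule-Walker system G_k phi = r_k where
  (G_k)_{ij} = rho(|i - j|), (r_k)_i = rho(i), i,j = 1..k.
Equivalently, Durbin-Levinson gives phi_{kk} iteratively:
  phi_{11} = rho(1)
  phi_{kk} = [rho(k) - sum_{j=1..k-1} phi_{k-1,j} rho(k-j)]
            / [1 - sum_{j=1..k-1} phi_{k-1,j} rho(j)],
  phi_{k,j} = phi_{k-1,j} - phi_{kk} phi_{k-1,k-j},  j = 1..k-1.
Step k = 1:
  phi_11 = rho(1) = 0.7054.
Step k = 2:
  phi_22 = [rho(2) - phi_11 rho(1)] / [1 - phi_11 rho(1)] = [0.6476 - (0.7054)(0.7054)] / [1 - (0.7054)(0.7054)]
         = 0.15001084 / 0.50241084 = 0.298582.
  Update: phi_21 = phi_11 - phi_22 phi_11 = 0.7054 - (0.298582)(0.7054) = 0.49478.
Step k = 3:
  phi_33 = [rho(3) - phi_21 rho(2) - phi_22 rho(1)] / [1 - phi_21 rho(1) - phi_22 rho(2)]
    numerator   = 0.6565 - (0.49478)(0.6476) - (0.298582)(0.7054) = 0.12546056
    denominator = 1 - (0.49478)(0.7054) - (0.298582)(0.6476) = 0.4576203
  phi_33 = 0.12546056 / 0.4576203 = 0.2742.
Therefore phi_{33} = 0.2742.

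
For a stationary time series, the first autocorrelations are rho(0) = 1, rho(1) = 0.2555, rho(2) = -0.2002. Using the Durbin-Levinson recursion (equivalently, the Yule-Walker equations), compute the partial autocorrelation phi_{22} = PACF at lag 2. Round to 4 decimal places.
\phi_{22} = -0.2840

The PACF at lag k is phi_{kk}, the last component of the solution
to the Yule-Walker system G_k phi = r_k where
  (G_k)_{ij} = rho(|i - j|), (r_k)_i = rho(i), i,j = 1..k.
Equivalently, Durbin-Levinson gives phi_{kk} iteratively:
  phi_{11} = rho(1)
  phi_{kk} = [rho(k) - sum_{j=1..k-1} phi_{k-1,j} rho(k-j)]
            / [1 - sum_{j=1..k-1} phi_{k-1,j} rho(j)],
  phi_{k,j} = phi_{k-1,j} - phi_{kk} phi_{k-1,k-j},  j = 1..k-1.
Step k = 1:
  phi_11 = rho(1) = 0.2555.
Step k = 2:
  phi_22 = [rho(2) - phi_11 rho(1)] / [1 - phi_11 rho(1)] = [-0.2002 - (0.2555)(0.2555)] / [1 - (0.2555)(0.2555)]
         = -0.26548025 / 0.93471975 = -0.284.
Therefore phi_{22} = -0.2840.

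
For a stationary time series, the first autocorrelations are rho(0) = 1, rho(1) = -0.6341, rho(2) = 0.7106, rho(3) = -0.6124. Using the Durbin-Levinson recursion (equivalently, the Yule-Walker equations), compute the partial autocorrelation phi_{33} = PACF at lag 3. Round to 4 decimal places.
\phi_{33} = -0.1530

The PACF at lag k is phi_{kk}, the last component of the solution
to the Yule-Walker system G_k phi = r_k where
  (G_k)_{ij} = rho(|i - j|), (r_k)_i = rho(i), i,j = 1..k.
Equivalently, Durbin-Levinson gives phi_{kk} iteratively:
  phi_{11} = rho(1)
  phi_{kk} = [rho(k) - sum_{j=1..k-1} phi_{k-1,j} rho(k-j)]
            / [1 - sum_{j=1..k-1} phi_{k-1,j} rho(j)],
  phi_{k,j} = phi_{k-1,j} - phi_{kk} phi_{k-1,k-j},  j = 1..k-1.
Step k = 1:
  phi_11 = rho(1) = -0.6341.
Step k = 2:
  phi_22 = [rho(2) - phi_11 rho(1)] / [1 - phi_11 rho(1)] = [0.7106 - (-0.6341)(-0.6341)] / [1 - (-0.6341)(-0.6341)]
         = 0.30851719 / 0.59791719 = 0.515986.
  Update: phi_21 = phi_11 - phi_22 phi_11 = -0.6341 - (0.515986)(-0.6341) = -0.306913.
Step k = 3:
  phi_33 = [rho(3) - phi_21 rho(2) - phi_22 rho(1)] / [1 - phi_21 rho(1) - phi_22 rho(2)]
    numerator   = -0.6124 - (-0.306913)(0.7106) - (0.515986)(-0.6341) = -0.06712061
    denominator = 1 - (-0.306913)(-0.6341) - (0.515986)(0.7106) = 0.43872649
  phi_33 = -0.06712061 / 0.43872649 = -0.153.
Therefore phi_{33} = -0.1530.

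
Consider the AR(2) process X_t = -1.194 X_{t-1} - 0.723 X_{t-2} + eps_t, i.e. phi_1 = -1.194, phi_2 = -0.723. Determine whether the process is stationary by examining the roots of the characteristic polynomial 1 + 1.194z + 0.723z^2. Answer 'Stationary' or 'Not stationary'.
\text{Stationary}

The AR(p) characteristic polynomial is P(z) = 1 + 1.194z + 0.723z^2.
Stationarity requires all roots to lie outside the unit circle, i.e. |z| > 1 for every root.
Set 1 + (1.194) z + (0.723) z^2 = 0, i.e. a z^2 + b z + c = 0 with a = 0.723, b = 1.194, c = 1.
Discriminant D = b^2 - 4ac = (1.194)^2 - 4*(0.723)*1 = 1.425636 - (2.892) = -1.466364.
D < 0, so the roots are the complex-conjugate pair z = (-b +/- i sqrt(-D)) / (2a) = -0.8257 +/- 0.8374i.
For a conjugate pair |z|^2 = z * conj(z) = (product of roots) = c/a = 1/(0.723) = 1.383126, so |z| = sqrt(1.383126) = 1.1761 for both roots.
Moduli of all roots: 1.1761, 1.1761.
All moduli strictly greater than 1? Yes.
Verdict: Stationary.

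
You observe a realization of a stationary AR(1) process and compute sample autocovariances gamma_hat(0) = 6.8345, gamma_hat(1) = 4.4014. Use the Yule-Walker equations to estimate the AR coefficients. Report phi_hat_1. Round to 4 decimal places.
\hat\phi_{1} = 0.6440

The Yule-Walker equations for an AR(p) process read, in matrix form,
  Gamma_p phi = r_p,   with   (Gamma_p)_{ij} = gamma(|i - j|),
                       (r_p)_i = gamma(i),   i,j = 1..p.
Substitute the sample gammas (Toeplitz matrix and right-hand side of size 1):
  Gamma_p = [[6.8345]]
  r_p     = [4.4014]
With p = 1 this is the single equation gamma(0) phi_1 = gamma(1):
  phi_hat_1 = gamma(1) / gamma(0) = 4.4014 / 6.8345 = 0.6440.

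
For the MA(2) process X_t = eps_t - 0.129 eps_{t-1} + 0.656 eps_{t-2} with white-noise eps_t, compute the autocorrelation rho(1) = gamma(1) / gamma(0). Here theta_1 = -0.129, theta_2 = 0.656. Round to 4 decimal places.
\rho(1) = -0.1476

For an MA(q) process with theta_0 = 1, the autocovariance is
  gamma(k) = sigma^2 * sum_{i=0..q-k} theta_i * theta_{i+k},
and rho(k) = gamma(k) / gamma(0). Sigma^2 cancels.
  numerator   = (1)*(-0.129) + (-0.129)*(0.656) = -0.213624.
  denominator = (1)^2 + (-0.129)^2 + (0.656)^2 = 1.446977.
  rho(1) = -0.213624 / 1.446977 = -0.1476.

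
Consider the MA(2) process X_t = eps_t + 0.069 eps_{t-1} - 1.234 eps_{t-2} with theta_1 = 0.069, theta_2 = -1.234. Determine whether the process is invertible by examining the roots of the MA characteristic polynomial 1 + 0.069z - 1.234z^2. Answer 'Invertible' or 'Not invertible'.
\text{Not invertible}

The MA(q) characteristic polynomial is P(z) = 1 + 0.069z - 1.234z^2.
Invertibility requires all roots to lie outside the unit circle, i.e. |z| > 1 for every root.
Set 1 + (0.069) z + (-1.234) z^2 = 0, i.e. a z^2 + b z + c = 0 with a = -1.234, b = 0.069, c = 1.
Discriminant D = b^2 - 4ac = (0.069)^2 - 4*(-1.234)*1 = 0.004761 - (-4.936) = 4.940761.
D >= 0, so the roots are real: z = (-b +/- sqrt(D)) / (2a) = (-0.069 +/- 2.222782) / (-2.468).
  z_1 = (-0.069 + 2.222782) / (-2.468) = -0.8727,   |z_1| = 0.8727.
  z_2 = (-0.069 - 2.222782) / (-2.468) = 0.9286,   |z_2| = 0.9286.
Moduli of all roots: 0.8727, 0.9286.
All moduli strictly greater than 1? No.
Verdict: Not invertible.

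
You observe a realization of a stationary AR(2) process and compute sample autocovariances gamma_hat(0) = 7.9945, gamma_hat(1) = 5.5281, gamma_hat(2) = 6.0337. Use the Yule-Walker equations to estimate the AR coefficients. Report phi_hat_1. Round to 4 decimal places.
\hat\phi_{1} = 0.3250

The Yule-Walker equations for an AR(p) process read, in matrix form,
  Gamma_p phi = r_p,   with   (Gamma_p)_{ij} = gamma(|i - j|),
                       (r_p)_i = gamma(i),   i,j = 1..p.
Substitute the sample gammas (Toeplitz matrix and right-hand side of size 2):
  Gamma_p = [[7.9945, 5.5281], [5.5281, 7.9945]]
  r_p     = [5.5281, 6.0337]
Written out:
  7.9945 phi_1 + 5.5281 phi_2 = 5.5281
  5.5281 phi_1 + 7.9945 phi_2 = 6.0337
Solve by Cramer's rule:
  det = gamma(0)^2 - gamma(1)^2 = (7.9945)^2 - (5.5281)^2 = 63.91203025 - 30.55988961 = 33.35214064
  phi_hat_1 = [gamma(1) gamma(0) - gamma(1) gamma(2)] / det = [(5.5281)(7.9945) - (5.5281)(6.0337)] / 33.35214064 = 10.83949848 / 33.35214064 = 0.325
  phi_hat_2 = [gamma(0) gamma(2) - gamma(1)^2] / det = [(7.9945)(6.0337) - (5.5281)^2] / 33.35214064 = 17.67652504 / 33.35214064 = 0.53
So phi_hat = [0.3250, 0.5300].
Therefore phi_hat_1 = 0.3250.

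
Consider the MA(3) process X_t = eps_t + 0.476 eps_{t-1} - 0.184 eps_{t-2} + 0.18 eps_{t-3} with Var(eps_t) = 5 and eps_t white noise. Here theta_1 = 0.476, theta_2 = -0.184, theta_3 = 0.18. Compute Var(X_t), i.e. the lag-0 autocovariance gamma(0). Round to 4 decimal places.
\gamma(0) = 6.4642

For an MA(q) process X_t = eps_t + sum_i theta_i eps_{t-i} with
Var(eps_t) = sigma^2, the variance is
  gamma(0) = sigma^2 * (1 + sum_i theta_i^2).
  sum_i theta_i^2 = (0.476)^2 + (-0.184)^2 + (0.18)^2 = 0.226576 + 0.033856 + 0.0324 = 0.292832.
  gamma(0) = 5 * (1 + 0.292832) = 5 * 1.292832 = 6.46416, which rounds to 6.4642.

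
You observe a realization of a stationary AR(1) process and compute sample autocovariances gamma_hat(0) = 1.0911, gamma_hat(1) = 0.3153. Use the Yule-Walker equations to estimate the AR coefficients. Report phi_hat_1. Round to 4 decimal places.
\hat\phi_{1} = 0.2890

The Yule-Walker equations for an AR(p) process read, in matrix form,
  Gamma_p phi = r_p,   with   (Gamma_p)_{ij} = gamma(|i - j|),
                       (r_p)_i = gamma(i),   i,j = 1..p.
Substitute the sample gammas (Toeplitz matrix and right-hand side of size 1):
  Gamma_p = [[1.0911]]
  r_p     = [0.3153]
With p = 1 this is the single equation gamma(0) phi_1 = gamma(1):
  phi_hat_1 = gamma(1) / gamma(0) = 0.3153 / 1.0911 = 0.2890.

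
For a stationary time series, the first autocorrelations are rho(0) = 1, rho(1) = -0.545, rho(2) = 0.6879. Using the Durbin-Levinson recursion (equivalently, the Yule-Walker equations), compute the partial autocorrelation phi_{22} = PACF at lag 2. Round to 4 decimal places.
\phi_{22} = 0.5560

The PACF at lag k is phi_{kk}, the last component of the solution
to the Yule-Walker system G_k phi = r_k where
  (G_k)_{ij} = rho(|i - j|), (r_k)_i = rho(i), i,j = 1..k.
Equivalently, Durbin-Levinson gives phi_{kk} iteratively:
  phi_{11} = rho(1)
  phi_{kk} = [rho(k) - sum_{j=1..k-1} phi_{k-1,j} rho(k-j)]
            / [1 - sum_{j=1..k-1} phi_{k-1,j} rho(j)],
  phi_{k,j} = phi_{k-1,j} - phi_{kk} phi_{k-1,k-j},  j = 1..k-1.
Step k = 1:
  phi_11 = rho(1) = -0.545.
Step k = 2:
  phi_22 = [rho(2) - phi_11 rho(1)] / [1 - phi_11 rho(1)] = [0.6879 - (-0.545)(-0.545)] / [1 - (-0.545)(-0.545)]
         = 0.390875 / 0.702975 = 0.556.
Therefore phi_{22} = 0.5560.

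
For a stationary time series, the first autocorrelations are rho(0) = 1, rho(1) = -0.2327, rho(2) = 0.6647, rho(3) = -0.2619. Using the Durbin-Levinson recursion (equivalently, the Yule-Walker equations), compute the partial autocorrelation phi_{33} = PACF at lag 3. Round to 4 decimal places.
\phi_{33} = -0.1031

The PACF at lag k is phi_{kk}, the last component of the solution
to the Yule-Walker system G_k phi = r_k where
  (G_k)_{ij} = rho(|i - j|), (r_k)_i = rho(i), i,j = 1..k.
Equivalently, Durbin-Levinson gives phi_{kk} iteratively:
  phi_{11} = rho(1)
  phi_{kk} = [rho(k) - sum_{j=1..k-1} phi_{k-1,j} rho(k-j)]
            / [1 - sum_{j=1..k-1} phi_{k-1,j} rho(j)],
  phi_{k,j} = phi_{k-1,j} - phi_{kk} phi_{k-1,k-j},  j = 1..k-1.
Step k = 1:
  phi_11 = rho(1) = -0.2327.
Step k = 2:
  phi_22 = [rho(2) - phi_11 rho(1)] / [1 - phi_11 rho(1)] = [0.6647 - (-0.2327)(-0.2327)] / [1 - (-0.2327)(-0.2327)]
         = 0.61055071 / 0.94585071 = 0.645504.
  Update: phi_21 = phi_11 - phi_22 phi_11 = -0.2327 - (0.645504)(-0.2327) = -0.082491.
Step k = 3:
  phi_33 = [rho(3) - phi_21 rho(2) - phi_22 rho(1)] / [1 - phi_21 rho(1) - phi_22 rho(2)]
    numerator   = -0.2619 - (-0.082491)(0.6647) - (0.645504)(-0.2327) = -0.05685928
    denominator = 1 - (-0.082491)(-0.2327) - (0.645504)(0.6647) = 0.5517376
  phi_33 = -0.05685928 / 0.5517376 = -0.1031.
Therefore phi_{33} = -0.1031.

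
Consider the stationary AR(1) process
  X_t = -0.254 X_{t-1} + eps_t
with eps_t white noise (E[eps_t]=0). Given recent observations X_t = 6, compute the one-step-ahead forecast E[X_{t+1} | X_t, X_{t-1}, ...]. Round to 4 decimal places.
E[X_{t+1} \mid \mathcal F_t] = -1.5240

For an AR(p) model X_t = c + sum_i phi_i X_{t-i} + eps_t, the
one-step-ahead conditional mean is
  E[X_{t+1} | X_t, ...] = c + sum_i phi_i X_{t+1-i}.
Substitute known values:
  E[X_{t+1} | ...] = (-0.254) * (6)
                   = -1.5240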